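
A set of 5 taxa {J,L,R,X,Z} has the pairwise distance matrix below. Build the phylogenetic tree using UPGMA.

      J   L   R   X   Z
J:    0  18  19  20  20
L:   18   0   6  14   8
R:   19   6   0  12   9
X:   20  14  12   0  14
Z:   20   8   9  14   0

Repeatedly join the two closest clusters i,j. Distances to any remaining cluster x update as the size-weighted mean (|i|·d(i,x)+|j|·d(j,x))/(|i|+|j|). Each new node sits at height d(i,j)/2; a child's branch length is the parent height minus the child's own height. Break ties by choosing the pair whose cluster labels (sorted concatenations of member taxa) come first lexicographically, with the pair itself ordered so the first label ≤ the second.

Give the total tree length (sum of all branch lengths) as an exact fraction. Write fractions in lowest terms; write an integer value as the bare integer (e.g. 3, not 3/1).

iteration 1: select L,R (d=6); attach at lengths (3, 3); label the merged cluster LR
  updated: d(J,LR)=37/2, d(LR,X)=13, d(LR,Z)=17/2
iteration 2: select LR,Z (d=17/2); attach at lengths (5/4, 17/4); label the merged cluster LRZ
  updated: d(J,LRZ)=19, d(LRZ,X)=40/3
iteration 3: select LRZ,X (d=40/3); attach at lengths (29/12, 20/3); label the merged cluster LRXZ
  updated: d(J,LRXZ)=77/4
iteration 4: select J,LRXZ (d=77/4); attach at lengths (77/8, 71/24); label the merged cluster JLRXZ
final tree: (J:77/8,(((L:3,R:3):5/4,Z:17/4):29/12,X:20/3):71/24)
total length: 199/6

199/6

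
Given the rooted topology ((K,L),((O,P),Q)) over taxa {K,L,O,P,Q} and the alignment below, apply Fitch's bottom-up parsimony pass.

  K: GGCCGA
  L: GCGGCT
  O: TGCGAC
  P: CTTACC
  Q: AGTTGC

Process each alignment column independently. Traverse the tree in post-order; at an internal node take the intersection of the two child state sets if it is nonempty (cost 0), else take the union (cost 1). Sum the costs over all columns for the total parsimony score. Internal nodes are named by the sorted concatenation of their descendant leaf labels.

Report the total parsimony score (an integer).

[col 0] KL: children K:{G}, L:{G} ∩→ {G}; cost 0
[col 0] OP: children O:{T}, P:{C} ∪→ {C,T}; cost 1
[col 0] OPQ: children OP:{C,T}, Q:{A} ∪→ {A,C,T}; cost 1
[col 0] KLOPQ: children KL:{G}, OPQ:{A,C,T} ∪→ {A,C,G,T}; cost 1
[col 1] KL: children K:{G}, L:{C} ∪→ {C,G}; cost 1
[col 1] OP: children O:{G}, P:{T} ∪→ {G,T}; cost 1
[col 1] OPQ: children OP:{G,T}, Q:{G} ∩→ {G}; cost 0
[col 1] KLOPQ: children KL:{C,G}, OPQ:{G} ∩→ {G}; cost 0
[col 2] KL: children K:{C}, L:{G} ∪→ {C,G}; cost 1
[col 2] OP: children O:{C}, P:{T} ∪→ {C,T}; cost 1
[col 2] OPQ: children OP:{C,T}, Q:{T} ∩→ {T}; cost 0
[col 2] KLOPQ: children KL:{C,G}, OPQ:{T} ∪→ {C,G,T}; cost 1
[col 3] KL: children K:{C}, L:{G} ∪→ {C,G}; cost 1
[col 3] OP: children O:{G}, P:{A} ∪→ {A,G}; cost 1
[col 3] OPQ: children OP:{A,G}, Q:{T} ∪→ {A,G,T}; cost 1
[col 3] KLOPQ: children KL:{C,G}, OPQ:{A,G,T} ∩→ {G}; cost 0
[col 4] KL: children K:{G}, L:{C} ∪→ {C,G}; cost 1
[col 4] OP: children O:{A}, P:{C} ∪→ {A,C}; cost 1
[col 4] OPQ: children OP:{A,C}, Q:{G} ∪→ {A,C,G}; cost 1
[col 4] KLOPQ: children KL:{C,G}, OPQ:{A,C,G} ∩→ {C,G}; cost 0
[col 5] KL: children K:{A}, L:{T} ∪→ {A,T}; cost 1
[col 5] OP: children O:{C}, P:{C} ∩→ {C}; cost 0
[col 5] OPQ: children OP:{C}, Q:{C} ∩→ {C}; cost 0
[col 5] KLOPQ: children KL:{A,T}, OPQ:{C} ∪→ {A,C,T}; cost 1
per-site changes: [3, 2, 3, 3, 3, 2]; total = 16

16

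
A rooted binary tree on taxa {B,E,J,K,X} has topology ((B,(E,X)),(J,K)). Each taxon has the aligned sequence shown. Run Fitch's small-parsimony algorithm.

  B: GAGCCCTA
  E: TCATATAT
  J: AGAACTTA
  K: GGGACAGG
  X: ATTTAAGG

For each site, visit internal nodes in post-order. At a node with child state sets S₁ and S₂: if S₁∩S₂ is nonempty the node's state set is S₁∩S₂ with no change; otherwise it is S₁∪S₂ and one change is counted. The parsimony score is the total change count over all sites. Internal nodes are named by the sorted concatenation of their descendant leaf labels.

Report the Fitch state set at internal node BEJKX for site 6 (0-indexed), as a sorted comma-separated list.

G,T

[col 0] EX: children E:{T}, X:{A} ∪→ {A,T}; cost 1
[col 0] BEX: children B:{G}, EX:{A,T} ∪→ {A,G,T}; cost 1
[col 0] JK: children J:{A}, K:{G} ∪→ {A,G}; cost 1
[col 0] BEJKX: children BEX:{A,G,T}, JK:{A,G} ∩→ {A,G}; cost 0
[col 1] EX: children E:{C}, X:{T} ∪→ {C,T}; cost 1
[col 1] BEX: children B:{A}, EX:{C,T} ∪→ {A,C,T}; cost 1
[col 1] JK: children J:{G}, K:{G} ∩→ {G}; cost 0
[col 1] BEJKX: children BEX:{A,C,T}, JK:{G} ∪→ {A,C,G,T}; cost 1
[col 2] EX: children E:{A}, X:{T} ∪→ {A,T}; cost 1
[col 2] BEX: children B:{G}, EX:{A,T} ∪→ {A,G,T}; cost 1
[col 2] JK: children J:{A}, K:{G} ∪→ {A,G}; cost 1
[col 2] BEJKX: children BEX:{A,G,T}, JK:{A,G} ∩→ {A,G}; cost 0
[col 3] EX: children E:{T}, X:{T} ∩→ {T}; cost 0
[col 3] BEX: children B:{C}, EX:{T} ∪→ {C,T}; cost 1
[col 3] JK: children J:{A}, K:{A} ∩→ {A}; cost 0
[col 3] BEJKX: children BEX:{C,T}, JK:{A} ∪→ {A,C,T}; cost 1
[col 4] EX: children E:{A}, X:{A} ∩→ {A}; cost 0
[col 4] BEX: children B:{C}, EX:{A} ∪→ {A,C}; cost 1
[col 4] JK: children J:{C}, K:{C} ∩→ {C}; cost 0
[col 4] BEJKX: children BEX:{A,C}, JK:{C} ∩→ {C}; cost 0
[col 5] EX: children E:{T}, X:{A} ∪→ {A,T}; cost 1
[col 5] BEX: children B:{C}, EX:{A,T} ∪→ {A,C,T}; cost 1
[col 5] JK: children J:{T}, K:{A} ∪→ {A,T}; cost 1
[col 5] BEJKX: children BEX:{A,C,T}, JK:{A,T} ∩→ {A,T}; cost 0
[col 6] EX: children E:{A}, X:{G} ∪→ {A,G}; cost 1
[col 6] BEX: children B:{T}, EX:{A,G} ∪→ {A,G,T}; cost 1
[col 6] JK: children J:{T}, K:{G} ∪→ {G,T}; cost 1
[col 6] BEJKX: children BEX:{A,G,T}, JK:{G,T} ∩→ {G,T}; cost 0
[col 7] EX: children E:{T}, X:{G} ∪→ {G,T}; cost 1
[col 7] BEX: children B:{A}, EX:{G,T} ∪→ {A,G,T}; cost 1
[col 7] JK: children J:{A}, K:{G} ∪→ {A,G}; cost 1
[col 7] BEJKX: children BEX:{A,G,T}, JK:{A,G} ∩→ {A,G}; cost 0
per-site changes: [3, 3, 3, 2, 1, 3, 3, 3]; total = 21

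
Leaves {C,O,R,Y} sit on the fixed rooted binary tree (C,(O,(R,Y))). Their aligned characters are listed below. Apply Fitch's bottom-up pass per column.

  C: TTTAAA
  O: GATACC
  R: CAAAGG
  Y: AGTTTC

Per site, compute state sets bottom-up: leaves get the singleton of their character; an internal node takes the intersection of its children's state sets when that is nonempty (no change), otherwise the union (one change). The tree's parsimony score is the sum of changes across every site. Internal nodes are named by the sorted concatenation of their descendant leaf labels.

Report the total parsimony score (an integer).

site 0, node RY: R={C} ∪ Y={A} → {A,C} (+1)
site 0, node ORY: O={G} ∪ RY={A,C} → {A,C,G} (+1)
site 0, node CORY: C={T} ∪ ORY={A,C,G} → {A,C,G,T} (+1)
site 1, node RY: R={A} ∪ Y={G} → {A,G} (+1)
site 1, node ORY: O={A} ∩ RY={A,G} → {A} (+0)
site 1, node CORY: C={T} ∪ ORY={A} → {A,T} (+1)
site 2, node RY: R={A} ∪ Y={T} → {A,T} (+1)
site 2, node ORY: O={T} ∩ RY={A,T} → {T} (+0)
site 2, node CORY: C={T} ∩ ORY={T} → {T} (+0)
site 3, node RY: R={A} ∪ Y={T} → {A,T} (+1)
site 3, node ORY: O={A} ∩ RY={A,T} → {A} (+0)
site 3, node CORY: C={A} ∩ ORY={A} → {A} (+0)
site 4, node RY: R={G} ∪ Y={T} → {G,T} (+1)
site 4, node ORY: O={C} ∪ RY={G,T} → {C,G,T} (+1)
site 4, node CORY: C={A} ∪ ORY={C,G,T} → {A,C,G,T} (+1)
site 5, node RY: R={G} ∪ Y={C} → {C,G} (+1)
site 5, node ORY: O={C} ∩ RY={C,G} → {C} (+0)
site 5, node CORY: C={A} ∪ ORY={C} → {A,C} (+1)
per-site changes: [3, 2, 1, 1, 3, 2]; total = 12

12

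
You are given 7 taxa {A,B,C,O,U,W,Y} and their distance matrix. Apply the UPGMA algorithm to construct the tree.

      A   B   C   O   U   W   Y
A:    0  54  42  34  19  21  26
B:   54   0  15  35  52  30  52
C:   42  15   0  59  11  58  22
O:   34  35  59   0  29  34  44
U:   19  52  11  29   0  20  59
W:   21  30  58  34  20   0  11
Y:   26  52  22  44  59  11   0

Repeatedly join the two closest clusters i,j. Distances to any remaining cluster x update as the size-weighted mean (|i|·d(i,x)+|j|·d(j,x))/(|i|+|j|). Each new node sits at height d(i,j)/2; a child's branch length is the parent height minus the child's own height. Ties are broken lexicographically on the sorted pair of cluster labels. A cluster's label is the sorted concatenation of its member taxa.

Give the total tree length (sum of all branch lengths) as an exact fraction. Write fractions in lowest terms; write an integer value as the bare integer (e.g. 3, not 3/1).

step 1: merge (C,U) at d=11; branch lengths C→11/2, U→11/2; new cluster CU
  updated: d(A,CU)=61/2, d(B,CU)=67/2, d(CU,O)=44, d(CU,W)=39, d(CU,Y)=81/2
step 2: merge (W,Y) at d=11; branch lengths W→11/2, Y→11/2; new cluster WY
  updated: d(A,WY)=47/2, d(B,WY)=41, d(CU,WY)=159/4, d(O,WY)=39
step 3: merge (A,WY) at d=47/2; branch lengths A→47/4, WY→25/4; new cluster AWY
  updated: d(AWY,B)=136/3, d(AWY,CU)=110/3, d(AWY,O)=112/3
step 4: merge (B,CU) at d=67/2; branch lengths B→67/4, CU→45/4; new cluster BCU
  updated: d(AWY,BCU)=356/9, d(BCU,O)=41
step 5: merge (AWY,O) at d=112/3; branch lengths AWY→83/12, O→56/3; new cluster AOWY
  updated: d(AOWY,BCU)=479/12
step 6: merge (AOWY,BCU) at d=479/12; branch lengths AOWY→31/24, BCU→77/24; new cluster ABCOUWY
final tree: (((A:47/4,(W:11/2,Y:11/2):25/4):83/12,O:56/3):31/24,(B:67/4,(C:11/2,U:11/2):45/4):77/24)
total length: 1177/12

1177/12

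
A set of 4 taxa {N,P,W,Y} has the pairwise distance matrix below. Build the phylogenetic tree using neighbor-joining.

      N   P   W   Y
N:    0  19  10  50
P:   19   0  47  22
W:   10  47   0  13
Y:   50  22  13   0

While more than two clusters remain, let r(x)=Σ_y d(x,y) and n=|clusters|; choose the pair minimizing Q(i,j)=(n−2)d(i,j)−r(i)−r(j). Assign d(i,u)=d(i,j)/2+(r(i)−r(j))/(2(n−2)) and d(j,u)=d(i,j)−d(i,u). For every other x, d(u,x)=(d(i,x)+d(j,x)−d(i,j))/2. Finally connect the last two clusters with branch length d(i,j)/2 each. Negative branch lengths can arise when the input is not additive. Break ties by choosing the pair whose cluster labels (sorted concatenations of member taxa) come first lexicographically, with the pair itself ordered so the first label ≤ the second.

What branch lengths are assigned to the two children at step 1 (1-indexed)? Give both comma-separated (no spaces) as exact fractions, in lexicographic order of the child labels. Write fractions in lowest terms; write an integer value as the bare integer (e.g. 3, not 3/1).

step 1: merge (N,P) at d=19, Q=-129; branch lengths N→29/4, P→47/4; new cluster NP
  updated: d(NP,W)=19, d(NP,Y)=53/2
step 2: merge (NP,W) at d=19, Q=-117/2; branch lengths NP→65/4, W→11/4; new cluster NPW
  updated: d(NPW,Y)=41/4
step 3: merge (NPW,Y) at d=41/4; branch lengths NPW→41/8, Y→41/8; new cluster NPWY
final tree: (((N:29/4,P:47/4):65/4,W:11/4):41/8,Y:41/8)
total length: 193/4

29/4,47/4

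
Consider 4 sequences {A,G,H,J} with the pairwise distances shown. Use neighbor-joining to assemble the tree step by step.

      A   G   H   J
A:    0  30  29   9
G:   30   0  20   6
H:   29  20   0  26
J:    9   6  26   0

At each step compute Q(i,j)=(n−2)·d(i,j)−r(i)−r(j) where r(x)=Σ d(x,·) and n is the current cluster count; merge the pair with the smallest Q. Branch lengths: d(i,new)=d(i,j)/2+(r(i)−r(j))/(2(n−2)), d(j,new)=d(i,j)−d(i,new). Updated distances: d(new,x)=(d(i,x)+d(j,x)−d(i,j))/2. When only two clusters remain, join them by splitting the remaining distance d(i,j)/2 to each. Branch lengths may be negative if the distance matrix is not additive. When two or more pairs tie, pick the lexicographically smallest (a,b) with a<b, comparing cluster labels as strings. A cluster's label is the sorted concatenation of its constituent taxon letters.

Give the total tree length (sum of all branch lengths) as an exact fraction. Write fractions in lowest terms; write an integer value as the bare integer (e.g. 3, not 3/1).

149/4

1. join A+J (d=9, Q=-91) ⇒ AJ; edges |A|=45/4, |J|=-9/4
  updated: d(AJ,G)=27/2, d(AJ,H)=23
2. join AJ+G (d=27/2, Q=-113/2) ⇒ AGJ; edges |AJ|=33/4, |G|=21/4
  updated: d(AGJ,H)=59/4
3. join AGJ+H (d=59/4) ⇒ AGHJ; edges |AGJ|=59/8, |H|=59/8
final tree: (((A:45/4,J:-9/4):33/4,G:21/4):59/8,H:59/8)
total length: 149/4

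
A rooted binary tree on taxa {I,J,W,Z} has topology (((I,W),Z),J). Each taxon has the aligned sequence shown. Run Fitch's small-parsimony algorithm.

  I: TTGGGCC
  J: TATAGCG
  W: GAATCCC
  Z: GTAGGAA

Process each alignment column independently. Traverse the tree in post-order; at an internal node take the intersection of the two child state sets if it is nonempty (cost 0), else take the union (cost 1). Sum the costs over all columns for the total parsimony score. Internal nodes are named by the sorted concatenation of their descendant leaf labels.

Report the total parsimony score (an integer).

IW@0: {T} ∪ {G} = {G,T} (union, +1)
IWZ@0: {G,T} ∩ {G} = {G} (intersection, +0)
IJWZ@0: {G} ∪ {T} = {G,T} (union, +1)
IW@1: {T} ∪ {A} = {A,T} (union, +1)
IWZ@1: {A,T} ∩ {T} = {T} (intersection, +0)
IJWZ@1: {T} ∪ {A} = {A,T} (union, +1)
IW@2: {G} ∪ {A} = {A,G} (union, +1)
IWZ@2: {A,G} ∩ {A} = {A} (intersection, +0)
IJWZ@2: {A} ∪ {T} = {A,T} (union, +1)
IW@3: {G} ∪ {T} = {G,T} (union, +1)
IWZ@3: {G,T} ∩ {G} = {G} (intersection, +0)
IJWZ@3: {G} ∪ {A} = {A,G} (union, +1)
IW@4: {G} ∪ {C} = {C,G} (union, +1)
IWZ@4: {C,G} ∩ {G} = {G} (intersection, +0)
IJWZ@4: {G} ∩ {G} = {G} (intersection, +0)
IW@5: {C} ∩ {C} = {C} (intersection, +0)
IWZ@5: {C} ∪ {A} = {A,C} (union, +1)
IJWZ@5: {A,C} ∩ {C} = {C} (intersection, +0)
IW@6: {C} ∩ {C} = {C} (intersection, +0)
IWZ@6: {C} ∪ {A} = {A,C} (union, +1)
IJWZ@6: {A,C} ∪ {G} = {A,C,G} (union, +1)
per-site changes: [2, 2, 2, 2, 1, 1, 2]; total = 12

12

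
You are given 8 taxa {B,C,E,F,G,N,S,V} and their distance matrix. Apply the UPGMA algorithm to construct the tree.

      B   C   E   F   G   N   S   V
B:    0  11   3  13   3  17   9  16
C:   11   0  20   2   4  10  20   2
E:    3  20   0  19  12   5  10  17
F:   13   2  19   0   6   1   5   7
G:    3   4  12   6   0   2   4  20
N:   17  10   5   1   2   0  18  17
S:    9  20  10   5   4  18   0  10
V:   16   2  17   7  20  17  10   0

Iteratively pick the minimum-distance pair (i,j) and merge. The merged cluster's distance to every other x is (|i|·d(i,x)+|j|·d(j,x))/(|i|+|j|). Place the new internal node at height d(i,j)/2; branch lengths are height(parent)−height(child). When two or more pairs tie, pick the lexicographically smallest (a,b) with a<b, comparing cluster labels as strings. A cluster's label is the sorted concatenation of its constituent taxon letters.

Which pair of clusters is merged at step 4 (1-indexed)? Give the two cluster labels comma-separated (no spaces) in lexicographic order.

FN,G

iteration 1: select F,N (d=1); attach at lengths (1/2, 1/2); label the merged cluster FN
  updated: d(B,FN)=15, d(C,FN)=6, d(E,FN)=12, d(FN,G)=4, d(FN,S)=23/2, d(FN,V)=12
iteration 2: select C,V (d=2); attach at lengths (1, 1); label the merged cluster CV
  updated: d(B,CV)=27/2, d(CV,E)=37/2, d(CV,FN)=9, d(CV,G)=12, d(CV,S)=15
iteration 3: select B,E (d=3); attach at lengths (3/2, 3/2); label the merged cluster BE
  updated: d(BE,CV)=16, d(BE,FN)=27/2, d(BE,G)=15/2, d(BE,S)=19/2
iteration 4: select FN,G (d=4); attach at lengths (3/2, 2); label the merged cluster FGN
  updated: d(BE,FGN)=23/2, d(CV,FGN)=10, d(FGN,S)=9
iteration 5: select FGN,S (d=9); attach at lengths (5/2, 9/2); label the merged cluster FGNS
  updated: d(BE,FGNS)=11, d(CV,FGNS)=45/4
iteration 6: select BE,FGNS (d=11); attach at lengths (4, 1); label the merged cluster BEFGNS
  updated: d(BEFGNS,CV)=77/6
iteration 7: select BEFGNS,CV (d=77/6); attach at lengths (11/12, 65/12); label the merged cluster BCEFGNSV
final tree: (((B:3/2,E:3/2):4,(((F:1/2,N:1/2):3/2,G:2):5/2,S:9/2):1):11/12,(C:1,V:1):65/12)
total length: 167/6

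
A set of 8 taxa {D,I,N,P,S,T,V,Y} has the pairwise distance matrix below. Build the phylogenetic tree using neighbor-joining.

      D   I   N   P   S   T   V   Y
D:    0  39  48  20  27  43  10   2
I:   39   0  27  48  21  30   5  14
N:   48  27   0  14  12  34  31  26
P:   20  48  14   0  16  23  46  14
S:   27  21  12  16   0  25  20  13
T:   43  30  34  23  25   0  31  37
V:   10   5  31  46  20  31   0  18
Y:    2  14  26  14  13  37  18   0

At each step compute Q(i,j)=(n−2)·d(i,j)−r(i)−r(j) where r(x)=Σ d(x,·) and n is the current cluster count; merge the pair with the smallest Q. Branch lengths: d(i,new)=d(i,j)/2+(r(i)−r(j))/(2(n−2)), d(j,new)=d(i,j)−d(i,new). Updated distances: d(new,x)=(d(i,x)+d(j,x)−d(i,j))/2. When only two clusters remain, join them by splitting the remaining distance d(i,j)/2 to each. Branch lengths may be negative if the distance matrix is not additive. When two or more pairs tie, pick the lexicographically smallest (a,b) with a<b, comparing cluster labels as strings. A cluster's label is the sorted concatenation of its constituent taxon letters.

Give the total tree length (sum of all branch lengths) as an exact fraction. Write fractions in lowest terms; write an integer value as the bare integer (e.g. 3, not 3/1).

iteration 1: select I,V (d=5, Q=-315); attach at lengths (53/12, 7/12); label the merged cluster IV
  updated: d(D,IV)=22, d(IV,N)=53/2, d(IV,P)=89/2, d(IV,S)=18, d(IV,T)=28, d(IV,Y)=27/2
iteration 2: select D,Y (d=2, Q=-515/2); attach at lengths (133/20, -93/20); label the merged cluster DY
  updated: d(DY,IV)=67/4, d(DY,N)=36, d(DY,P)=16, d(DY,S)=19, d(DY,T)=39
iteration 3: select DY,IV (d=67/4, Q=-387/2); attach at lengths (15/2, 37/4); label the merged cluster DIVY
  updated: d(DIVY,N)=183/8, d(DIVY,P)=175/8, d(DIVY,S)=81/8, d(DIVY,T)=201/8
iteration 4: select N,P (d=14, Q=-463/4); attach at lengths (25/3, 17/3); label the merged cluster NP
  updated: d(DIVY,NP)=123/8, d(NP,S)=7, d(NP,T)=43/2
iteration 5: select DIVY,S (d=81/8, Q=-145/2); attach at lengths (115/16, 47/16); label the merged cluster DISVY
  updated: d(DISVY,NP)=49/8, d(DISVY,T)=20
iteration 6: select DISVY,NP (d=49/8, Q=-381/8); attach at lengths (37/16, 61/16); label the merged cluster DINPSVY
  updated: d(DINPSVY,T)=283/16
iteration 7: select DINPSVY,T (d=283/16); attach at lengths (283/32, 283/32); label the merged cluster DINPSTVY
final tree: (((((D:133/20,Y:-93/20):15/2,(I:53/12,V:7/12):37/4):115/16,S:47/16):37/16,(N:25/3,P:17/3):61/16):283/32,T:283/32)
total length: 1147/16

1147/16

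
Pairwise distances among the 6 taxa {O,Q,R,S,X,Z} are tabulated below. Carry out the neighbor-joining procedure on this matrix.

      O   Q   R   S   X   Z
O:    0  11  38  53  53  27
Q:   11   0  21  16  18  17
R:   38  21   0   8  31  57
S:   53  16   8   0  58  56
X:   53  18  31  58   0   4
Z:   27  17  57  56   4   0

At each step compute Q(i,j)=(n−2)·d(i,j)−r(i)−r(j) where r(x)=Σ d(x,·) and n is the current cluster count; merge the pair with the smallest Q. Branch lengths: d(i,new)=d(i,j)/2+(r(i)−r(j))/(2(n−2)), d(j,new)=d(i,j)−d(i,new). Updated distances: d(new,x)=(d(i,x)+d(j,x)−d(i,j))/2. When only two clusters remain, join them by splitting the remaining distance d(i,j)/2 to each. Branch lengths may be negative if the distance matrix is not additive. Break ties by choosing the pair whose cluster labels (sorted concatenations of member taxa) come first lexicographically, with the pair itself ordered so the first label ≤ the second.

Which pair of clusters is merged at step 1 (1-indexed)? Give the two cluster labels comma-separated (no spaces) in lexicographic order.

R,S

iteration 1: select R,S (d=8, Q=-314); attach at lengths (-1/2, 17/2); label the merged cluster RS
  updated: d(O,RS)=83/2, d(Q,RS)=29/2, d(RS,X)=81/2, d(RS,Z)=105/2
iteration 2: select X,Z (d=4, Q=-204); attach at lengths (9/2, -1/2); label the merged cluster XZ
  updated: d(O,XZ)=38, d(Q,XZ)=31/2, d(RS,XZ)=89/2
iteration 3: select O,XZ (d=38, Q=-225/2); attach at lengths (137/8, 167/8); label the merged cluster OXZ
  updated: d(OXZ,Q)=-23/4, d(OXZ,RS)=24
iteration 4: select OXZ,Q (d=-23/4, Q=-131/4); attach at lengths (15/8, -61/8); label the merged cluster OQXZ
  updated: d(OQXZ,RS)=177/8
iteration 5: select OQXZ,RS (d=177/8); attach at lengths (177/16, 177/16); label the merged cluster OQRSXZ
final tree: (((O:137/8,(X:9/2,Z:-1/2):167/8):15/8,Q:-61/8):177/16,(R:-1/2,S:17/2):177/16)
total length: 531/8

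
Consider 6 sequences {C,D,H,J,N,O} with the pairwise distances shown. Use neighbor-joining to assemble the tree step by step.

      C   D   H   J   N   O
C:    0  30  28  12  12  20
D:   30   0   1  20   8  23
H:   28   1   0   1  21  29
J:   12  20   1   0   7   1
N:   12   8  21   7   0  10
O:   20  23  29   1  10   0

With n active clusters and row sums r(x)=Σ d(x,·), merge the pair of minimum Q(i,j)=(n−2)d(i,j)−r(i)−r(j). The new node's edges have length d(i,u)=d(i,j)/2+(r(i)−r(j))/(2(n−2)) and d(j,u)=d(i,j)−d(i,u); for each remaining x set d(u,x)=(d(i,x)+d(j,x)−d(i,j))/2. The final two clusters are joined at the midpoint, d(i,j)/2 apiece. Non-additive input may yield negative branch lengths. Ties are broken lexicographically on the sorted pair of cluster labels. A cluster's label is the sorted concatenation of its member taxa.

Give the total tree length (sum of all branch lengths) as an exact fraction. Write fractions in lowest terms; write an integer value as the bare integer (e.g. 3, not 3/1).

1. join D+H (d=1, Q=-158) ⇒ DH; edges |D|=3/4, |H|=1/4
  updated: d(C,DH)=57/2, d(DH,J)=10, d(DH,N)=14, d(DH,O)=51/2
2. join J+O (d=1, Q=-167/2) ⇒ JO; edges |J|=-47/12, |O|=59/12
  updated: d(C,JO)=31/2, d(DH,JO)=69/4, d(JO,N)=8
3. join C+N (d=12, Q=-66) ⇒ CN; edges |C|=23/2, |N|=1/2
  updated: d(CN,DH)=61/4, d(CN,JO)=23/4
4. join CN+DH (d=61/4, Q=-153/4) ⇒ CDHN; edges |CN|=15/8, |DH|=107/8
  updated: d(CDHN,JO)=31/8
5. join CDHN+JO (d=31/8) ⇒ CDHJNO; edges |CDHN|=31/16, |JO|=31/16
final tree: (((C:23/2,N:1/2):15/8,(D:3/4,H:1/4):107/8):31/16,(J:-47/12,O:59/12):31/16)
total length: 265/8

265/8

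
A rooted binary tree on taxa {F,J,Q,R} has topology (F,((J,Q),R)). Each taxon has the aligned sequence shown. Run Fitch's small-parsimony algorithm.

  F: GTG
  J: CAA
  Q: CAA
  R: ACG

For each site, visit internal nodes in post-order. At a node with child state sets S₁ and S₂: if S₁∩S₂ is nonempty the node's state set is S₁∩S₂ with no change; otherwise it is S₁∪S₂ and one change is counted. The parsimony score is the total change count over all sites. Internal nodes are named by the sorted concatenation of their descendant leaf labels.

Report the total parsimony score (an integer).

5

JQ@0: {C} ∩ {C} = {C} (intersection, +0)
JQR@0: {C} ∪ {A} = {A,C} (union, +1)
FJQR@0: {G} ∪ {A,C} = {A,C,G} (union, +1)
JQ@1: {A} ∩ {A} = {A} (intersection, +0)
JQR@1: {A} ∪ {C} = {A,C} (union, +1)
FJQR@1: {T} ∪ {A,C} = {A,C,T} (union, +1)
JQ@2: {A} ∩ {A} = {A} (intersection, +0)
JQR@2: {A} ∪ {G} = {A,G} (union, +1)
FJQR@2: {G} ∩ {A,G} = {G} (intersection, +0)
per-site changes: [2, 2, 1]; total = 5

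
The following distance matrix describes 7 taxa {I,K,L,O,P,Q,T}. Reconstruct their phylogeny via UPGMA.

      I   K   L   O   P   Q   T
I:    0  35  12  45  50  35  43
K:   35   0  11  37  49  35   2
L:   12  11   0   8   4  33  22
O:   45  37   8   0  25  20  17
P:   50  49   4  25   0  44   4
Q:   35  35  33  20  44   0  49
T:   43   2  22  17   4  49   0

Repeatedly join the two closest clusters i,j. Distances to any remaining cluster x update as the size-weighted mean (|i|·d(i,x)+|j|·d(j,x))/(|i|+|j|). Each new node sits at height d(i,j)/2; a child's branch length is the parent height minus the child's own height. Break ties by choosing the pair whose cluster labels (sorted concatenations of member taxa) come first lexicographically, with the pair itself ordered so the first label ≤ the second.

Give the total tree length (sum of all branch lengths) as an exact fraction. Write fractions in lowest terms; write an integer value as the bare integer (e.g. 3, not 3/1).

iteration 1: select K,T (d=2); attach at lengths (1, 1); label the merged cluster KT
  updated: d(I,KT)=39, d(KT,L)=33/2, d(KT,O)=27, d(KT,P)=53/2, d(KT,Q)=42
iteration 2: select L,P (d=4); attach at lengths (2, 2); label the merged cluster LP
  updated: d(I,LP)=31, d(KT,LP)=43/2, d(LP,O)=33/2, d(LP,Q)=77/2
iteration 3: select LP,O (d=33/2); attach at lengths (25/4, 33/4); label the merged cluster LOP
  updated: d(I,LOP)=107/3, d(KT,LOP)=70/3, d(LOP,Q)=97/3
iteration 4: select KT,LOP (d=70/3); attach at lengths (32/3, 41/12); label the merged cluster KLOPT
  updated: d(I,KLOPT)=37, d(KLOPT,Q)=181/5
iteration 5: select I,Q (d=35); attach at lengths (35/2, 35/2); label the merged cluster IQ
  updated: d(IQ,KLOPT)=183/5
iteration 6: select IQ,KLOPT (d=183/5); attach at lengths (4/5, 199/30); label the merged cluster IKLOPQT
final tree: ((I:35/2,Q:35/2):4/5,((K:1,T:1):32/3,((L:2,P:2):25/4,O:33/4):41/12):199/30)
total length: 4621/60

4621/60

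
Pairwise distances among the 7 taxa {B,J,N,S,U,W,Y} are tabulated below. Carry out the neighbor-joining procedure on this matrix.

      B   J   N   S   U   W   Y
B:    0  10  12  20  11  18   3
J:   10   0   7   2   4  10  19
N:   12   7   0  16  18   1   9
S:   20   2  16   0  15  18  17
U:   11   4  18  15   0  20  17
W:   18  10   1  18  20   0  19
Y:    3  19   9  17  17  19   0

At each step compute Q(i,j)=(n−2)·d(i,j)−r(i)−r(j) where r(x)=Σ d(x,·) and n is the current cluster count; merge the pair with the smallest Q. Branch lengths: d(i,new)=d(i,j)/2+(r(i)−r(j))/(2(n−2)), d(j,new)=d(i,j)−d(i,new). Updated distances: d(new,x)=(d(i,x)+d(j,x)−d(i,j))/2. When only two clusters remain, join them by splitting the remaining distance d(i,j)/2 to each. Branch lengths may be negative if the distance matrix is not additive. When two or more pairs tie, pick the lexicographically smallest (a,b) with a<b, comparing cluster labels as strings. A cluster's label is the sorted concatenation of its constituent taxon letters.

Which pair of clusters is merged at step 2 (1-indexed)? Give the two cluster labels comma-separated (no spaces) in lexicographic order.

1. join N+W (d=1, Q=-144) ⇒ NW; edges |N|=-9/5, |W|=14/5
  updated: d(B,NW)=29/2, d(J,NW)=8, d(NW,S)=33/2, d(NW,U)=37/2, d(NW,Y)=27/2
2. join B+Y (d=3, Q=-116) ⇒ BY; edges |B|=1/8, |Y|=23/8
  updated: d(BY,J)=13, d(BY,NW)=25/2, d(BY,S)=17, d(BY,U)=25/2
3. join BY+NW (d=25/2, Q=-73) ⇒ BNWY; edges |BY|=37/6, |NW|=19/3
  updated: d(BNWY,J)=17/4, d(BNWY,S)=21/2, d(BNWY,U)=37/4
4. join BNWY+U (d=37/4, Q=-135/4) ⇒ BNUWY; edges |BNWY|=57/16, |U|=91/16
  updated: d(BNUWY,J)=-1/2, d(BNUWY,S)=65/8
5. join BNUWY+J (d=-1/2, Q=-77/8) ⇒ BJNUWY; edges |BNUWY|=45/16, |J|=-53/16
  updated: d(BJNUWY,S)=85/16
6. join BJNUWY+S (d=85/16) ⇒ BJNSUWY; edges |BJNUWY|=85/32, |S|=85/32
final tree: (((((B:1/8,Y:23/8):37/6,(N:-9/5,W:14/5):19/3):57/16,U:91/16):45/16,J:-53/16):85/32,S:85/32)
total length: 489/16

B,Y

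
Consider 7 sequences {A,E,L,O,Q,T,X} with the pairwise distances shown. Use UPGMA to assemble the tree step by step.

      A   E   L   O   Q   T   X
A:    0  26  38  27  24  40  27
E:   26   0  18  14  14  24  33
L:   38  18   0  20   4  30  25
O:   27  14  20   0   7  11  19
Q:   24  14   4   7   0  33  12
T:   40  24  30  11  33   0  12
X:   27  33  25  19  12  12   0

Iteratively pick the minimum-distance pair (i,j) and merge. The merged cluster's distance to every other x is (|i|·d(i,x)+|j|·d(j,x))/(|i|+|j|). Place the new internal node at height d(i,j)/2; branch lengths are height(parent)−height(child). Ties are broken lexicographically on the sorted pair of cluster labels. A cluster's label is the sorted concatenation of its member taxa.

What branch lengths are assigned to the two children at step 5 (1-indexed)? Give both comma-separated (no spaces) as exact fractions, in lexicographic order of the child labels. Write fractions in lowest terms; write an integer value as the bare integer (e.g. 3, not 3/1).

1. join L+Q (d=4) ⇒ LQ; edges |L|=2, |Q|=2
  updated: d(A,LQ)=31, d(E,LQ)=16, d(LQ,O)=27/2, d(LQ,T)=63/2, d(LQ,X)=37/2
2. join O+T (d=11) ⇒ OT; edges |O|=11/2, |T|=11/2
  updated: d(A,OT)=67/2, d(E,OT)=19, d(LQ,OT)=45/2, d(OT,X)=31/2
3. join OT+X (d=31/2) ⇒ OTX; edges |OT|=9/4, |X|=31/4
  updated: d(A,OTX)=94/3, d(E,OTX)=71/3, d(LQ,OTX)=127/6
4. join E+LQ (d=16) ⇒ ELQ; edges |E|=8, |LQ|=6
  updated: d(A,ELQ)=88/3, d(ELQ,OTX)=22
5. join ELQ+OTX (d=22) ⇒ ELOQTX; edges |ELQ|=3, |OTX|=13/4
  updated: d(A,ELOQTX)=91/3
6. join A+ELOQTX (d=91/3) ⇒ AELOQTX; edges |A|=91/6, |ELOQTX|=25/6
final tree: (A:91/6,((E:8,(L:2,Q:2):6):3,((O:11/2,T:11/2):9/4,X:31/4):13/4):25/6)
total length: 775/12

3,13/4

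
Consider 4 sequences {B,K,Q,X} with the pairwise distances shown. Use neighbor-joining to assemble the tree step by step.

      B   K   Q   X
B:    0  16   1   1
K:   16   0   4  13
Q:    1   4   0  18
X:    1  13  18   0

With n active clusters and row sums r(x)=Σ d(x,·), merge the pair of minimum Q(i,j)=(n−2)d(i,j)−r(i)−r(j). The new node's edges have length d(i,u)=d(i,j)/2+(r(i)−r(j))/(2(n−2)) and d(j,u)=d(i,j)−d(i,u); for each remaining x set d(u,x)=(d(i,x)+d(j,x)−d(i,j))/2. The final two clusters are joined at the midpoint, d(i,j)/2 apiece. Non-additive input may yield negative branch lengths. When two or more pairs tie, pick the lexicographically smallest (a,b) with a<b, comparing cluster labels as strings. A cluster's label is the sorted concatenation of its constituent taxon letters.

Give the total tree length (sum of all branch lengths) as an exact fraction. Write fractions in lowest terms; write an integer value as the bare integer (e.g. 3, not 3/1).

29/2

1. join B+X (d=1, Q=-48) ⇒ BX; edges |B|=-3, |X|=4
  updated: d(BX,K)=14, d(BX,Q)=9
2. join BX+K (d=14, Q=-27) ⇒ BKX; edges |BX|=19/2, |K|=9/2
  updated: d(BKX,Q)=-1/2
3. join BKX+Q (d=-1/2) ⇒ BKQX; edges |BKX|=-1/4, |Q|=-1/4
final tree: (((B:-3,X:4):19/2,K:9/2):-1/4,Q:-1/4)
total length: 29/2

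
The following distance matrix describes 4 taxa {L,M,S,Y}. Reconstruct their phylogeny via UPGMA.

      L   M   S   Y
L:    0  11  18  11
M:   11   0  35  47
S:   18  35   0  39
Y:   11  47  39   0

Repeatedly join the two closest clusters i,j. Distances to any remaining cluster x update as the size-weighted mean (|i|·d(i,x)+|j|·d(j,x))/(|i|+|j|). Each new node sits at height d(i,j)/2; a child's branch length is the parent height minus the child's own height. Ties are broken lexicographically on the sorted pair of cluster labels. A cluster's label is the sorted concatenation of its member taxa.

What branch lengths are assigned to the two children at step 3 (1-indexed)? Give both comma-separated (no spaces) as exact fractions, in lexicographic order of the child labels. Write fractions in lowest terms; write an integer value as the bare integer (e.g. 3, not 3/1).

1. join L+M (d=11) ⇒ LM; edges |L|=11/2, |M|=11/2
  updated: d(LM,S)=53/2, d(LM,Y)=29
2. join LM+S (d=53/2) ⇒ LMS; edges |LM|=31/4, |S|=53/4
  updated: d(LMS,Y)=97/3
3. join LMS+Y (d=97/3) ⇒ LMSY; edges |LMS|=35/12, |Y|=97/6
final tree: (((L:11/2,M:11/2):31/4,S:53/4):35/12,Y:97/6)
total length: 613/12

35/12,97/6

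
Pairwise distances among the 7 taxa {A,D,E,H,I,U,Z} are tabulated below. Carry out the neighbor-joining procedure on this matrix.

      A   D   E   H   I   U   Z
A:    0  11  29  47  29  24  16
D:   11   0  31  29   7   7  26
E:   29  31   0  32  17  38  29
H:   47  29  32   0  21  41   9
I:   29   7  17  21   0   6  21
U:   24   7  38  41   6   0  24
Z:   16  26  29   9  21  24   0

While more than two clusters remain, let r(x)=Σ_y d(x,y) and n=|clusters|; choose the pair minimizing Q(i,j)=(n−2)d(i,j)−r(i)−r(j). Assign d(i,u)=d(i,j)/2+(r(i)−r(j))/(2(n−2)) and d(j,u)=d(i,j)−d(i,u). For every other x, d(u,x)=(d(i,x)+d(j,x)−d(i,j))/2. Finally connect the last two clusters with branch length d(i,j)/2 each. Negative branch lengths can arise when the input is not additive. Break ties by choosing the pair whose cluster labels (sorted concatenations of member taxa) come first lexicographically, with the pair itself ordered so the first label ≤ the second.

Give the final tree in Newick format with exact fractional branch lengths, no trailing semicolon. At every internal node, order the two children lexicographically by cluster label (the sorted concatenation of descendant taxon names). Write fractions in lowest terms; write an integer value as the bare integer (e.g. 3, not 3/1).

(((A:101/8,D:-13/8):31/8,((E:249/16,(H:99/10,Z:-9/10):167/16):73/24,I:17/24):5):49/16,U:49/16)

iteration 1: select H,Z (d=9, Q=-259); attach at lengths (99/10, -9/10); label the merged cluster HZ
  updated: d(A,HZ)=27, d(D,HZ)=23, d(E,HZ)=26, d(HZ,I)=33/2, d(HZ,U)=28
iteration 2: select E,HZ (d=26, Q=-315/2); attach at lengths (249/16, 167/16); label the merged cluster EHZ
  updated: d(A,EHZ)=15, d(D,EHZ)=14, d(EHZ,I)=15/4, d(EHZ,U)=20
iteration 3: select EHZ,I (d=15/4, Q=-349/4); attach at lengths (73/24, 17/24); label the merged cluster EHIZ
  updated: d(A,EHIZ)=161/8, d(D,EHIZ)=69/8, d(EHIZ,U)=89/8
iteration 4: select A,D (d=11, Q=-239/4); attach at lengths (101/8, -13/8); label the merged cluster AD
  updated: d(AD,EHIZ)=71/8, d(AD,U)=10
iteration 5: select AD,EHIZ (d=71/8, Q=-30); attach at lengths (31/8, 5); label the merged cluster ADEHIZ
  updated: d(ADEHIZ,U)=49/8
iteration 6: select ADEHIZ,U (d=49/8); attach at lengths (49/16, 49/16); label the merged cluster ADEHIUZ
final tree: (((A:101/8,D:-13/8):31/8,((E:249/16,(H:99/10,Z:-9/10):167/16):73/24,I:17/24):5):49/16,U:49/16)
total length: 259/4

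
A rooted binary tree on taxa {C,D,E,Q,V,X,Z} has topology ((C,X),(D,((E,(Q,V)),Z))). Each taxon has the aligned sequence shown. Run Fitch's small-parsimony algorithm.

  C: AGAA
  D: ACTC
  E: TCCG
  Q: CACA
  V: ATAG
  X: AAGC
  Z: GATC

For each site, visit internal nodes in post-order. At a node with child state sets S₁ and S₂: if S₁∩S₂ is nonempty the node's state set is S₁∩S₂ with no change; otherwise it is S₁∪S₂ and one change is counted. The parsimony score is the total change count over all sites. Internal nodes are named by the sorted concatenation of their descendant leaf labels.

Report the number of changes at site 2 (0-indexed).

[col 0] CX: children C:{A}, X:{A} ∩→ {A}; cost 0
[col 0] QV: children Q:{C}, V:{A} ∪→ {A,C}; cost 1
[col 0] EQV: children E:{T}, QV:{A,C} ∪→ {A,C,T}; cost 1
[col 0] EQVZ: children EQV:{A,C,T}, Z:{G} ∪→ {A,C,G,T}; cost 1
[col 0] DEQVZ: children D:{A}, EQVZ:{A,C,G,T} ∩→ {A}; cost 0
[col 0] CDEQVXZ: children CX:{A}, DEQVZ:{A} ∩→ {A}; cost 0
[col 1] CX: children C:{G}, X:{A} ∪→ {A,G}; cost 1
[col 1] QV: children Q:{A}, V:{T} ∪→ {A,T}; cost 1
[col 1] EQV: children E:{C}, QV:{A,T} ∪→ {A,C,T}; cost 1
[col 1] EQVZ: children EQV:{A,C,T}, Z:{A} ∩→ {A}; cost 0
[col 1] DEQVZ: children D:{C}, EQVZ:{A} ∪→ {A,C}; cost 1
[col 1] CDEQVXZ: children CX:{A,G}, DEQVZ:{A,C} ∩→ {A}; cost 0
[col 2] CX: children C:{A}, X:{G} ∪→ {A,G}; cost 1
[col 2] QV: children Q:{C}, V:{A} ∪→ {A,C}; cost 1
[col 2] EQV: children E:{C}, QV:{A,C} ∩→ {C}; cost 0
[col 2] EQVZ: children EQV:{C}, Z:{T} ∪→ {C,T}; cost 1
[col 2] DEQVZ: children D:{T}, EQVZ:{C,T} ∩→ {T}; cost 0
[col 2] CDEQVXZ: children CX:{A,G}, DEQVZ:{T} ∪→ {A,G,T}; cost 1
[col 3] CX: children C:{A}, X:{C} ∪→ {A,C}; cost 1
[col 3] QV: children Q:{A}, V:{G} ∪→ {A,G}; cost 1
[col 3] EQV: children E:{G}, QV:{A,G} ∩→ {G}; cost 0
[col 3] EQVZ: children EQV:{G}, Z:{C} ∪→ {C,G}; cost 1
[col 3] DEQVZ: children D:{C}, EQVZ:{C,G} ∩→ {C}; cost 0
[col 3] CDEQVXZ: children CX:{A,C}, DEQVZ:{C} ∩→ {C}; cost 0
per-site changes: [3, 4, 4, 3]; total = 14

4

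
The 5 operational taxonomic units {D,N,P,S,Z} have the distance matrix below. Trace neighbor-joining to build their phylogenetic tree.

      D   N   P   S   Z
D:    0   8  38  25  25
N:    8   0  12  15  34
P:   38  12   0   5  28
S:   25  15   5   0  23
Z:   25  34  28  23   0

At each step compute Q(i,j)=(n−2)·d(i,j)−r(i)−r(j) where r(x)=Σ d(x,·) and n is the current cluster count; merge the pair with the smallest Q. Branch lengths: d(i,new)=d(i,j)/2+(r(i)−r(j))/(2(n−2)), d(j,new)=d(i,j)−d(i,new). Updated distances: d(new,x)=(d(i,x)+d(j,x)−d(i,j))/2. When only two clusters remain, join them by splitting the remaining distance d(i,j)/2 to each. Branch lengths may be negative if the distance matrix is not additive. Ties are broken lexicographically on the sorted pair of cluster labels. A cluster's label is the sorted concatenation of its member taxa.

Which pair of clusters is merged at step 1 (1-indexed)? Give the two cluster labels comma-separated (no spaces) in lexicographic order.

D,N

1. join D+N (d=8, Q=-141) ⇒ DN; edges |D|=17/2, |N|=-1/2
  updated: d(DN,P)=21, d(DN,S)=16, d(DN,Z)=51/2
2. join DN+Z (d=51/2, Q=-88) ⇒ DNZ; edges |DN|=37/4, |Z|=65/4
  updated: d(DNZ,P)=47/4, d(DNZ,S)=27/4
3. join DNZ+P (d=47/4, Q=-47/2) ⇒ DNPZ; edges |DNZ|=27/4, |P|=5
  updated: d(DNPZ,S)=0
4. join DNPZ+S (d=0) ⇒ DNPSZ; edges |DNPZ|=0, |S|=0
final tree: ((((D:17/2,N:-1/2):37/4,Z:65/4):27/4,P:5):0,S:0)
total length: 181/4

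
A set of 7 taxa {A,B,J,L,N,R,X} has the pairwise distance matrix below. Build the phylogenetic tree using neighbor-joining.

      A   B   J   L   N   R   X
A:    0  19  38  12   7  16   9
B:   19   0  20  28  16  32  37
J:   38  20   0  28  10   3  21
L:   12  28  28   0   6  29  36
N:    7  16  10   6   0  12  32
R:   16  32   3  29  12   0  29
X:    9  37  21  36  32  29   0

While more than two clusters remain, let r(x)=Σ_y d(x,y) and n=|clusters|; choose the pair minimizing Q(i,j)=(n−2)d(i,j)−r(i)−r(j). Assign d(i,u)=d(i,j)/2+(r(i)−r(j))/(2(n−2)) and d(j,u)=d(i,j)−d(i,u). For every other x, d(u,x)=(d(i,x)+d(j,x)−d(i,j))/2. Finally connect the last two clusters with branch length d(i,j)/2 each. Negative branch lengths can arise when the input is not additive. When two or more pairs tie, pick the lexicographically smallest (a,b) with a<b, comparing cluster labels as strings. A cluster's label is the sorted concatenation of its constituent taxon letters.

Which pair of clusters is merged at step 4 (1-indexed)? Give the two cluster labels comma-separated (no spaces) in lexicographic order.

AX,B

step 1: merge (J,R) at d=3, Q=-226; branch lengths J→7/5, R→8/5; new cluster JR
  updated: d(A,JR)=51/2, d(B,JR)=49/2, d(JR,L)=27, d(JR,N)=19/2, d(JR,X)=47/2
step 2: merge (A,X) at d=9, Q=-174; branch lengths A→-29/8, X→101/8; new cluster AX
  updated: d(AX,B)=47/2, d(AX,JR)=20, d(AX,L)=39/2, d(AX,N)=15
step 3: merge (L,N) at d=6, Q=-109; branch lengths L→26/3, N→-8/3; new cluster LN
  updated: d(AX,LN)=57/4, d(B,LN)=19, d(JR,LN)=61/4
step 4: merge (AX,B) at d=47/2, Q=-311/4; branch lengths AX→151/16, B→225/16; new cluster ABX
  updated: d(ABX,JR)=21/2, d(ABX,LN)=39/8
step 5: merge (ABX,JR) at d=21/2, Q=-245/8; branch lengths ABX→1/16, JR→167/16; new cluster ABJRX
  updated: d(ABJRX,LN)=77/16
step 6: merge (ABJRX,LN) at d=77/16; branch lengths ABJRX→77/32, LN→77/32; new cluster ABJLNRX
final tree: ((((A:-29/8,X:101/8):151/16,B:225/16):1/16,(J:7/5,R:8/5):167/16):77/32,(L:26/3,N:-8/3):77/32)
total length: 909/16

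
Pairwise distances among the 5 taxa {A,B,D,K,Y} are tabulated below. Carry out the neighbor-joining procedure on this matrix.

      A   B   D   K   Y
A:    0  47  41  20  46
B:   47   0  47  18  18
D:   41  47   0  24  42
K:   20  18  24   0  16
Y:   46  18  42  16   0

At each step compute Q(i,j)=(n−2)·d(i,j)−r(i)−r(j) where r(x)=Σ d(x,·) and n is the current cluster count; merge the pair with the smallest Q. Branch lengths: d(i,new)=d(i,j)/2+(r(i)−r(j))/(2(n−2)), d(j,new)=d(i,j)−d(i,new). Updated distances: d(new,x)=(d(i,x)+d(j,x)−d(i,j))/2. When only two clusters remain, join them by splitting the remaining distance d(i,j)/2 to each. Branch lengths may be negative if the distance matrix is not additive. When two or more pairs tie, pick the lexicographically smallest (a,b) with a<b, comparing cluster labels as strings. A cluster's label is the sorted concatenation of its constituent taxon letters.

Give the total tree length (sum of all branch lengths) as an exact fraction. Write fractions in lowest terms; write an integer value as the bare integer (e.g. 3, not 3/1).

287/4

1. join B+Y (d=18, Q=-198) ⇒ BY; edges |B|=31/3, |Y|=23/3
  updated: d(A,BY)=75/2, d(BY,D)=71/2, d(BY,K)=8
2. join A+D (d=41, Q=-117) ⇒ AD; edges |A|=20, |D|=21
  updated: d(AD,BY)=16, d(AD,K)=3/2
3. join AD+BY (d=16, Q=-51/2) ⇒ ABDY; edges |AD|=19/4, |BY|=45/4
  updated: d(ABDY,K)=-13/4
4. join ABDY+K (d=-13/4) ⇒ ABDKY; edges |ABDY|=-13/8, |K|=-13/8
final tree: (((A:20,D:21):19/4,(B:31/3,Y:23/3):45/4):-13/8,K:-13/8)
total length: 287/4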